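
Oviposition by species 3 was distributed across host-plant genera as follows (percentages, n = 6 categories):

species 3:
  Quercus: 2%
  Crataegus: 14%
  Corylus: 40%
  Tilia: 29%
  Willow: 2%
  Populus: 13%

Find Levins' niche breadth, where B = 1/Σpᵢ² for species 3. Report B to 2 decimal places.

3.55

Convert percentages to proportions (divide by 100).
Σpᵢ² = 0.02² + 0.14² + 0.40² + 0.29² + 0.02² + 0.13² = 0.0004 + 0.0196 + 0.1600 + 0.0841 + 0.0004 + 0.0169 = 0.2814
B = 1 / 0.2814 = 3.5537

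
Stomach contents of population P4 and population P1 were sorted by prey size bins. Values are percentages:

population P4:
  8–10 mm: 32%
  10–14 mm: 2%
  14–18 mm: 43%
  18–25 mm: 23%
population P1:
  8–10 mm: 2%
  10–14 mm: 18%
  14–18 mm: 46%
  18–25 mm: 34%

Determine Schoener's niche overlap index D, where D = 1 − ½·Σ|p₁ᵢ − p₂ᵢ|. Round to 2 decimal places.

Convert percentages to proportions (divide by 100).
Σ|p₁ᵢ − p₂ᵢ| = 0.30 + 0.16 + 0.03 + 0.11 = 0.60
D = 1 − ½ × 0.60 = 1 − 0.300 = 0.7000

0.70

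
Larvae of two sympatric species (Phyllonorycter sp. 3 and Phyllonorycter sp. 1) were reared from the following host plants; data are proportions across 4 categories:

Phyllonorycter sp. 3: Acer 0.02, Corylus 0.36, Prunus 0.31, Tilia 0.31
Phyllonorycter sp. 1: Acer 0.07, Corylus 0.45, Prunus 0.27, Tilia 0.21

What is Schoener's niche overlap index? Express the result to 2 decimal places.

0.86

Σ|p₁ᵢ − p₂ᵢ| = 0.05 + 0.09 + 0.04 + 0.10 = 0.28
D = 1 − ½ × 0.28 = 1 − 0.140 = 0.8600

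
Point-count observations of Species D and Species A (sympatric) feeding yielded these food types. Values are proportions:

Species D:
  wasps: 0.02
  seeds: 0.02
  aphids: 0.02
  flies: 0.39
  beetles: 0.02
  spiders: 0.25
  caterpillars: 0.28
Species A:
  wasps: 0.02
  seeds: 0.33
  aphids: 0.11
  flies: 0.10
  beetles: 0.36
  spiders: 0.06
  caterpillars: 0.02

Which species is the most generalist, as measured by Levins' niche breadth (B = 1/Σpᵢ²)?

Σp_Dᵢ² = 0.02² + 0.02² + 0.02² + 0.39² + 0.02² + 0.25² + 0.28² = 0.0004 + 0.0004 + 0.0004 + 0.1521 + 0.0004 + 0.0625 + 0.0784 = 0.2946
B_D = 1 / 0.2946 = 3.3944
Σp_Aᵢ² = 0.02² + 0.33² + 0.11² + 0.10² + 0.36² + 0.06² + 0.02² = 0.0004 + 0.1089 + 0.0121 + 0.0100 + 0.1296 + 0.0036 + 0.0004 = 0.2650
B_A = 1 / 0.2650 = 3.7736
Highest B → broadest niche (most generalist): Species A (B = 3.77).

Species A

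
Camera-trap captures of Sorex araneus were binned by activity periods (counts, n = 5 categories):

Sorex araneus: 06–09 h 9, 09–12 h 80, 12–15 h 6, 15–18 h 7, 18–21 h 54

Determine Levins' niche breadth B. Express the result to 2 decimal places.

2.57

Proportions for Sorex araneus (n=156): 9/156=0.0577, 80/156=0.5128, 6/156=0.0385, 7/156=0.0449, 54/156=0.3462
Σpᵢ² = 0.0577² + 0.5128² + 0.0385² + 0.0449² + 0.3462² = 0.003329 + 0.262964 + 0.001482 + 0.002016 + 0.119854 = 0.389645
B = 1 / 0.389645 = 2.5664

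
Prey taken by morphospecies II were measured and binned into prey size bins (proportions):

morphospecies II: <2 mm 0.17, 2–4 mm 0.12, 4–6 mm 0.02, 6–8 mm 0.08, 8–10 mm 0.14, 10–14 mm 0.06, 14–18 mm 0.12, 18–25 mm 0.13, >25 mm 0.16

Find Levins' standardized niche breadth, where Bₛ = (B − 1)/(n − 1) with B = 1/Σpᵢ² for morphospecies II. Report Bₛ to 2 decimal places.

Σpᵢ² = 0.17² + 0.12² + 0.02² + 0.08² + 0.14² + 0.06² + 0.12² + 0.13² + 0.16² = 0.0289 + 0.0144 + 0.0004 + 0.0064 + 0.0196 + 0.0036 + 0.0144 + 0.0169 + 0.0256 = 0.1302
B = 1 / 0.1302 = 7.6805
Bₛ = (B − 1)/(n − 1) = (7.6805 − 1)/(9 − 1) = 6.6805/8 = 0.8351

0.84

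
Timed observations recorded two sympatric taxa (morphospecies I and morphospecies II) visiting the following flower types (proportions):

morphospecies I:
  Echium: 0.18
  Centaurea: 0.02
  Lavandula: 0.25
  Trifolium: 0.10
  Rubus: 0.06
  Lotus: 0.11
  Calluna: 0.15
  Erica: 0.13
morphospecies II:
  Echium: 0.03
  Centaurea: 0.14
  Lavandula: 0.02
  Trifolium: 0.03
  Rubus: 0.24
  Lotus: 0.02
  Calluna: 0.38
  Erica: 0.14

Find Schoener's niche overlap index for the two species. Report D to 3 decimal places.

0.460

Σ|p₁ᵢ − p₂ᵢ| = 0.15 + 0.12 + 0.23 + 0.07 + 0.18 + 0.09 + 0.23 + 0.01 = 1.08
D = 1 − ½ × 1.08 = 1 − 0.540 = 0.46000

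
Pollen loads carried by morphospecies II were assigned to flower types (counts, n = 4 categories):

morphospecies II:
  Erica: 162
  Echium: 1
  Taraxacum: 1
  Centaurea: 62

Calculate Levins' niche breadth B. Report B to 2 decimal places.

Proportions for morphospecies II (n=226): 162/226=0.7168, 1/226=0.0044, 1/226=0.0044, 62/226=0.2743
Σpᵢ² = 0.7168² + 0.0044² + 0.0044² + 0.2743² = 0.513802 + 0.000019 + 0.000019 + 0.075240 = 0.589080
B = 1 / 0.589080 = 1.6976

1.70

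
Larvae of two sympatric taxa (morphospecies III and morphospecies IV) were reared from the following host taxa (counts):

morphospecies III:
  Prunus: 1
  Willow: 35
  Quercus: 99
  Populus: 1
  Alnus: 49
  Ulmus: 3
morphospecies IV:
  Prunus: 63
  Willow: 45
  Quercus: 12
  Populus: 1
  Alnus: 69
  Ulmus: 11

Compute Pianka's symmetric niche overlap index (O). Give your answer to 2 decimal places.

Proportions for morphospecies III (n=188): 1/188=0.0053, 35/188=0.1862, 99/188=0.5266, 1/188=0.0053, 49/188=0.2606, 3/188=0.0160
Proportions for morphospecies IV (n=201): 63/201=0.3134, 45/201=0.2239, 12/201=0.0597, 1/201=0.0050, 69/201=0.3433, 11/201=0.0547
Σ p₁ᵢp₂ᵢ = 0.001661 + 0.041690 + 0.031438 + 0.000027 + 0.089464 + 0.000875 = 0.165155
Σp_1ᵢ² = 0.0053² + 0.1862² + 0.5266² + 0.0053² + 0.2606² + 0.0160² = 0.000028 + 0.034670 + 0.277308 + 0.000028 + 0.067912 + 0.000256 = 0.380202
Σp_2ᵢ² = 0.3134² + 0.2239² + 0.0597² + 0.0050² + 0.3433² + 0.0547² = 0.098220 + 0.050131 + 0.003564 + 0.000025 + 0.117855 + 0.002992 = 0.272787
O = 0.165155 / √(0.380202 × 0.272787) = 0.165155 / 0.3220468 = 0.5128

0.51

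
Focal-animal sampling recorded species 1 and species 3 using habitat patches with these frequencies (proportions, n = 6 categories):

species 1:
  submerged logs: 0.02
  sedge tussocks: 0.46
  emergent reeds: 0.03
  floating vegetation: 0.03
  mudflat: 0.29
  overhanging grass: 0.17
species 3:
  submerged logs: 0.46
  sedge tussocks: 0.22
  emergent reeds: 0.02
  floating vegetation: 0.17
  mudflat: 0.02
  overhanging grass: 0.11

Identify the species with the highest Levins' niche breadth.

Σp_1ᵢ² = 0.02² + 0.46² + 0.03² + 0.03² + 0.29² + 0.17² = 0.0004 + 0.2116 + 0.0009 + 0.0009 + 0.0841 + 0.0289 = 0.3268
B_1 = 1 / 0.3268 = 3.0600
Σp_3ᵢ² = 0.46² + 0.22² + 0.02² + 0.17² + 0.02² + 0.11² = 0.2116 + 0.0484 + 0.0004 + 0.0289 + 0.0004 + 0.0121 = 0.3018
B_3 = 1 / 0.3018 = 3.3135
Highest B → broadest niche (most generalist): species 3 (B = 3.31).

species 3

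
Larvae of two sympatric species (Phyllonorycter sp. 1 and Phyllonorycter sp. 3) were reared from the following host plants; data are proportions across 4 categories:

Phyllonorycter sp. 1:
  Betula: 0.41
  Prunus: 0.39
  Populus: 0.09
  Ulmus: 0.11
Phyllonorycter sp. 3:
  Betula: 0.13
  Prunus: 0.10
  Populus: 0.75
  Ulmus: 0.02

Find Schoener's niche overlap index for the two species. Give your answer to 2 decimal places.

Σ|p₁ᵢ − p₂ᵢ| = 0.28 + 0.29 + 0.66 + 0.09 = 1.32
D = 1 − ½ × 1.32 = 1 − 0.660 = 0.3400

0.34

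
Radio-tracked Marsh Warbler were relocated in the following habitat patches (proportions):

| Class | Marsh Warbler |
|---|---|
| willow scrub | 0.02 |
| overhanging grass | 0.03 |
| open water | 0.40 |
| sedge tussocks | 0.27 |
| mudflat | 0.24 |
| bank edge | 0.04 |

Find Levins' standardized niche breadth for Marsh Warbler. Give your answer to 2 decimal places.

Σpᵢ² = 0.02² + 0.03² + 0.40² + 0.27² + 0.24² + 0.04² = 0.0004 + 0.0009 + 0.1600 + 0.0729 + 0.0576 + 0.0016 = 0.2934
B = 1 / 0.2934 = 3.4083
Bₛ = (B − 1)/(n − 1) = (3.4083 − 1)/(6 − 1) = 2.4083/5 = 0.4817

0.48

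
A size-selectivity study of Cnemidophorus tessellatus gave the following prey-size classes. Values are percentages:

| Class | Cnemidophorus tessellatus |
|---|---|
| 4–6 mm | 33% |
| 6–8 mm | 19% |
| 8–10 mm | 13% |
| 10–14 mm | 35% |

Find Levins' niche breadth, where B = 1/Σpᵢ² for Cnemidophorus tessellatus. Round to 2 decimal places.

Convert percentages to proportions (divide by 100).
Σpᵢ² = 0.33² + 0.19² + 0.13² + 0.35² = 0.1089 + 0.0361 + 0.0169 + 0.1225 = 0.2844
B = 1 / 0.2844 = 3.5162

3.52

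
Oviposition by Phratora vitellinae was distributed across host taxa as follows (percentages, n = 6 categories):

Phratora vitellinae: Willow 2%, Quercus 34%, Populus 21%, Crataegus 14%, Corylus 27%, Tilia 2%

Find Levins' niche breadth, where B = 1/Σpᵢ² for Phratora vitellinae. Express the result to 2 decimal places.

3.95

Convert percentages to proportions (divide by 100).
Σpᵢ² = 0.02² + 0.34² + 0.21² + 0.14² + 0.27² + 0.02² = 0.0004 + 0.1156 + 0.0441 + 0.0196 + 0.0729 + 0.0004 = 0.2530
B = 1 / 0.2530 = 3.9526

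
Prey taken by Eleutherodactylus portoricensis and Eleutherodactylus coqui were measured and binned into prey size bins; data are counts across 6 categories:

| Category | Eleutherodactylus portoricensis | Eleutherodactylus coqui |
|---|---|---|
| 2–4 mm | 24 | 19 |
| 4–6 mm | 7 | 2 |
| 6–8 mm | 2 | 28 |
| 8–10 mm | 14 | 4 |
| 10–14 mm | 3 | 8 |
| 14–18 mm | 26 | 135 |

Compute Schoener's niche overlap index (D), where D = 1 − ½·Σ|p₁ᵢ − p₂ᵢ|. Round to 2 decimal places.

0.54

Proportions for Eleutherodactylus portoricensis (n=76): 24/76=0.3158, 7/76=0.0921, 2/76=0.0263, 14/76=0.1842, 3/76=0.0395, 26/76=0.3421
Proportions for Eleutherodactylus coqui (n=196): 19/196=0.0969, 2/196=0.0102, 28/196=0.1429, 4/196=0.0204, 8/196=0.0408, 135/196=0.6888
Σ|p₁ᵢ − p₂ᵢ| = 0.2189 + 0.0819 + 0.1166 + 0.1638 + 0.0013 + 0.3467 = 0.9292
D = 1 − ½ × 0.9292 = 1 − 0.46460 = 0.53540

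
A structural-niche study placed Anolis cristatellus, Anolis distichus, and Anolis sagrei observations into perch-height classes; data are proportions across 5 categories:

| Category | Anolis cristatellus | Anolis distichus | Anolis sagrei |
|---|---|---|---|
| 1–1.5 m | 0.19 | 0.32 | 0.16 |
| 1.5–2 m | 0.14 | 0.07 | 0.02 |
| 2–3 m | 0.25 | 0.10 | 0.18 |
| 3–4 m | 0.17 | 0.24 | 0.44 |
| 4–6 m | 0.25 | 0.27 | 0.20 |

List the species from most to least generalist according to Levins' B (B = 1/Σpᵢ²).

Σp_crisᵢ² = 0.19² + 0.14² + 0.25² + 0.17² + 0.25² = 0.0361 + 0.0196 + 0.0625 + 0.0289 + 0.0625 = 0.2096
B_cris = 1 / 0.2096 = 4.7710
Σp_distᵢ² = 0.32² + 0.07² + 0.10² + 0.24² + 0.27² = 0.1024 + 0.0049 + 0.0100 + 0.0576 + 0.0729 = 0.2478
B_dist = 1 / 0.2478 = 4.0355
Σp_sagrᵢ² = 0.16² + 0.02² + 0.18² + 0.44² + 0.20² = 0.0256 + 0.0004 + 0.0324 + 0.1936 + 0.0400 = 0.2920
B_sagr = 1 / 0.2920 = 3.4247
Ranking by B (broadest → narrowest): Anolis cristatellus (4.77) > Anolis distichus (4.04) > Anolis sagrei (3.42)

Anolis cristatellus > Anolis distichus > Anolis sagrei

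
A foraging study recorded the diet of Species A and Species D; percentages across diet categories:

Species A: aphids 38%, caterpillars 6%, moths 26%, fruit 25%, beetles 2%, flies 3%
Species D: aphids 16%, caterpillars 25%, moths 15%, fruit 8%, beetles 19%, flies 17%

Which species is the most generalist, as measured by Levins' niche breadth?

Convert percentages to proportions (divide by 100).
Σp_Aᵢ² = 0.38² + 0.06² + 0.26² + 0.25² + 0.02² + 0.03² = 0.1444 + 0.0036 + 0.0676 + 0.0625 + 0.0004 + 0.0009 = 0.2794
B_A = 1 / 0.2794 = 3.5791
Σp_Dᵢ² = 0.16² + 0.25² + 0.15² + 0.08² + 0.19² + 0.17² = 0.0256 + 0.0625 + 0.0225 + 0.0064 + 0.0361 + 0.0289 = 0.1820
B_D = 1 / 0.1820 = 5.4945
Highest B → broadest niche (most generalist): Species D (B = 5.49).

Species D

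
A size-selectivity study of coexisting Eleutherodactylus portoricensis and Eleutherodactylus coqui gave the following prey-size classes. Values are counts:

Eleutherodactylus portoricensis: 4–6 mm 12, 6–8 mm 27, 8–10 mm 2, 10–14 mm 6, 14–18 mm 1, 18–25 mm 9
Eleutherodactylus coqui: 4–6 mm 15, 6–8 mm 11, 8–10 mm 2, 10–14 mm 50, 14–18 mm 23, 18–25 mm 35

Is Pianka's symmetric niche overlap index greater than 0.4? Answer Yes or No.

Proportions for Eleutherodactylus portoricensis (n=57): 12/57=0.2105, 27/57=0.4737, 2/57=0.0351, 6/57=0.1053, 1/57=0.0175, 9/57=0.1579
Proportions for Eleutherodactylus coqui (n=136): 15/136=0.1103, 11/136=0.0809, 2/136=0.0147, 50/136=0.3676, 23/136=0.1691, 35/136=0.2574
Σ p₁ᵢp₂ᵢ = 0.023218 + 0.038322 + 0.000516 + 0.038708 + 0.002959 + 0.040643 = 0.144366
Σp_1ᵢ² = 0.2105² + 0.4737² + 0.0351² + 0.1053² + 0.0175² + 0.1579² = 0.044310 + 0.224392 + 0.001232 + 0.011088 + 0.000306 + 0.024932 = 0.306260
Σp_2ᵢ² = 0.1103² + 0.0809² + 0.0147² + 0.3676² + 0.1691² + 0.2574² = 0.012166 + 0.006545 + 0.000216 + 0.135130 + 0.028595 + 0.066255 = 0.248907
O = 0.144366 / √(0.306260 × 0.248907) = 0.144366 / 0.2760983 = 0.5229
O = 0.5229 > 0.4 → Yes.

Yes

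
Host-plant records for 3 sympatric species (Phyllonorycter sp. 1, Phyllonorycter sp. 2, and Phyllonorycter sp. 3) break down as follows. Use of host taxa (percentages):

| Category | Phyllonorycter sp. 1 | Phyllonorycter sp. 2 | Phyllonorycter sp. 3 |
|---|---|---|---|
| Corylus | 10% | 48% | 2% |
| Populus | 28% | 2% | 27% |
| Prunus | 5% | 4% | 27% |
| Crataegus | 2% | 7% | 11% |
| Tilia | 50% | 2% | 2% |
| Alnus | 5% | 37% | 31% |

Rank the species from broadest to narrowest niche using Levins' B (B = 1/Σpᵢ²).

Convert percentages to proportions (divide by 100).
Σp_1ᵢ² = 0.10² + 0.28² + 0.05² + 0.02² + 0.50² + 0.05² = 0.0100 + 0.0784 + 0.0025 + 0.0004 + 0.2500 + 0.0025 = 0.3438
B_1 = 1 / 0.3438 = 2.9087
Σp_2ᵢ² = 0.48² + 0.02² + 0.04² + 0.07² + 0.02² + 0.37² = 0.2304 + 0.0004 + 0.0016 + 0.0049 + 0.0004 + 0.1369 = 0.3746
B_2 = 1 / 0.3746 = 2.6695
Σp_3ᵢ² = 0.02² + 0.27² + 0.27² + 0.11² + 0.02² + 0.31² = 0.0004 + 0.0729 + 0.0729 + 0.0121 + 0.0004 + 0.0961 = 0.2548
B_3 = 1 / 0.2548 = 3.9246
Ranking by B (broadest → narrowest): Phyllonorycter sp. 3 (3.92) > Phyllonorycter sp. 1 (2.91) > Phyllonorycter sp. 2 (2.67)

Phyllonorycter sp. 3 > Phyllonorycter sp. 1 > Phyllonorycter sp. 2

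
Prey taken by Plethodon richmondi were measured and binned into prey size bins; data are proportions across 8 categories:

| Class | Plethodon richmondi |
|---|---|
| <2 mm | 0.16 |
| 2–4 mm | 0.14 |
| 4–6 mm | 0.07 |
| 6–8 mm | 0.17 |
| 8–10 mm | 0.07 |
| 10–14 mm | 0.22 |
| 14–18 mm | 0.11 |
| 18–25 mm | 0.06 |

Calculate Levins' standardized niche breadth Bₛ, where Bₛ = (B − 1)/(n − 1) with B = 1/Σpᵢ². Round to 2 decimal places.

0.82

Σpᵢ² = 0.16² + 0.14² + 0.07² + 0.17² + 0.07² + 0.22² + 0.11² + 0.06² = 0.0256 + 0.0196 + 0.0049 + 0.0289 + 0.0049 + 0.0484 + 0.0121 + 0.0036 = 0.1480
B = 1 / 0.1480 = 6.7568
Bₛ = (B − 1)/(n − 1) = (6.7568 − 1)/(8 − 1) = 5.7568/7 = 0.8224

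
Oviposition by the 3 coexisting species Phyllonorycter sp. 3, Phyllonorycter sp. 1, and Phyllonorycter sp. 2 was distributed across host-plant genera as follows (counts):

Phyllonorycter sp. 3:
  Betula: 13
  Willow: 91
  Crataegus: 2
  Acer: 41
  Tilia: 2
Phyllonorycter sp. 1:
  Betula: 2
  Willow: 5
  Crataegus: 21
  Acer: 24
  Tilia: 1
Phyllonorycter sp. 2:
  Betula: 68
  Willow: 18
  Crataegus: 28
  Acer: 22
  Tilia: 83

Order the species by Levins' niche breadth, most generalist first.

Phyllonorycter sp. 2 > Phyllonorycter sp. 1 > Phyllonorycter sp. 3

Proportions for Phyllonorycter sp. 3 (n=149): 13/149=0.0872, 91/149=0.6107, 2/149=0.0134, 41/149=0.2752, 2/149=0.0134
Proportions for Phyllonorycter sp. 1 (n=53): 2/53=0.0377, 5/53=0.0943, 21/53=0.3962, 24/53=0.4528, 1/53=0.0189
Proportions for Phyllonorycter sp. 2 (n=219): 68/219=0.3105, 18/219=0.0822, 28/219=0.1279, 22/219=0.1005, 83/219=0.3790
Σp_3ᵢ² = 0.0872² + 0.6107² + 0.0134² + 0.2752² + 0.0134² = 0.007604 + 0.372954 + 0.000180 + 0.075735 + 0.000180 = 0.456653
B_3 = 1 / 0.456653 = 2.1898
Σp_1ᵢ² = 0.0377² + 0.0943² + 0.3962² + 0.4528² + 0.0189² = 0.001421 + 0.008892 + 0.156974 + 0.205028 + 0.000357 = 0.372672
B_1 = 1 / 0.372672 = 2.6833
Σp_2ᵢ² = 0.3105² + 0.0822² + 0.1279² + 0.1005² + 0.3790² = 0.096410 + 0.006757 + 0.016358 + 0.010100 + 0.143641 = 0.273266
B_2 = 1 / 0.273266 = 3.6594
Ranking by B (broadest → narrowest): Phyllonorycter sp. 2 (3.66) > Phyllonorycter sp. 1 (2.68) > Phyllonorycter sp. 3 (2.19)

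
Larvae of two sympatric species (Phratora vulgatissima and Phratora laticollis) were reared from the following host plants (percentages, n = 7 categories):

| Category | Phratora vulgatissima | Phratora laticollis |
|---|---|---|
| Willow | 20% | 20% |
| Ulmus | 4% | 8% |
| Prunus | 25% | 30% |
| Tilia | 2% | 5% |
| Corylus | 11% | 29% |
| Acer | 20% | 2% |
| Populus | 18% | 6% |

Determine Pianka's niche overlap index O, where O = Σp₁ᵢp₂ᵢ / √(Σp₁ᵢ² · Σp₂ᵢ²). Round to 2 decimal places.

0.80

Convert percentages to proportions (divide by 100).
Σ p₁ᵢp₂ᵢ = 0.0400 + 0.0032 + 0.0750 + 0.0010 + 0.0319 + 0.0040 + 0.0108 = 0.1659
Σp_1ᵢ² = 0.20² + 0.04² + 0.25² + 0.02² + 0.11² + 0.20² + 0.18² = 0.0400 + 0.0016 + 0.0625 + 0.0004 + 0.0121 + 0.0400 + 0.0324 = 0.1890
Σp_2ᵢ² = 0.20² + 0.08² + 0.30² + 0.05² + 0.29² + 0.02² + 0.06² = 0.0400 + 0.0064 + 0.0900 + 0.0025 + 0.0841 + 0.0004 + 0.0036 = 0.2270
O = 0.1659 / √(0.1890 × 0.2270) = 0.1659 / 0.20713 = 0.8009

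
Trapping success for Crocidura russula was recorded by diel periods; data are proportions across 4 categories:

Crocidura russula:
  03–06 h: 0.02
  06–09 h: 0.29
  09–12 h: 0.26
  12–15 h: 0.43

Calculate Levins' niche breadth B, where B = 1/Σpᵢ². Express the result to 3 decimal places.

Σpᵢ² = 0.02² + 0.29² + 0.26² + 0.43² = 0.0004 + 0.0841 + 0.0676 + 0.1849 = 0.3370
B = 1 / 0.3370 = 2.96736

2.967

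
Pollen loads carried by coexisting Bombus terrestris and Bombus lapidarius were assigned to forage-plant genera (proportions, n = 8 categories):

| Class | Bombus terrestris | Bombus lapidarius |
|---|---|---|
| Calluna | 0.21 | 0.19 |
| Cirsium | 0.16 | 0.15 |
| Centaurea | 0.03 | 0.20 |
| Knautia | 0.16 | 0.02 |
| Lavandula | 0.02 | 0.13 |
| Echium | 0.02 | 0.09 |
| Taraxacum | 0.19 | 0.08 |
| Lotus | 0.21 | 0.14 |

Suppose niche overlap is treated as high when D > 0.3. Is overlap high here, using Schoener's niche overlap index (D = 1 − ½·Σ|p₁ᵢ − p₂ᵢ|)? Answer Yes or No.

Σ|p₁ᵢ − p₂ᵢ| = 0.02 + 0.01 + 0.17 + 0.14 + 0.11 + 0.07 + 0.11 + 0.07 = 0.70
D = 1 − ½ × 0.70 = 1 − 0.350 = 0.6500
D = 0.6500 > 0.3 → Yes.

Yes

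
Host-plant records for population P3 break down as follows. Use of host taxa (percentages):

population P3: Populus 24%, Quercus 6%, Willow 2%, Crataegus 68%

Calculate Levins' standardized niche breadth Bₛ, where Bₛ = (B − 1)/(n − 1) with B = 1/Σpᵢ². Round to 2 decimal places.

0.30

Convert percentages to proportions (divide by 100).
Σpᵢ² = 0.24² + 0.06² + 0.02² + 0.68² = 0.0576 + 0.0036 + 0.0004 + 0.4624 = 0.5240
B = 1 / 0.5240 = 1.9084
Bₛ = (B − 1)/(n − 1) = (1.9084 − 1)/(4 − 1) = 0.9084/3 = 0.3028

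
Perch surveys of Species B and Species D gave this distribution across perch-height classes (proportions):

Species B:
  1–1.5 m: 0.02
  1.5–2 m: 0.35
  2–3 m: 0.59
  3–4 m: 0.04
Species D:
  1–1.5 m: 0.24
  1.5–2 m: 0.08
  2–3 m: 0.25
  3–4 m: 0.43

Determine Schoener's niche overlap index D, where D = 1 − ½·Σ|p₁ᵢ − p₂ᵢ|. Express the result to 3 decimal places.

0.390

Σ|p₁ᵢ − p₂ᵢ| = 0.22 + 0.27 + 0.34 + 0.39 = 1.22
D = 1 − ½ × 1.22 = 1 − 0.610 = 0.39000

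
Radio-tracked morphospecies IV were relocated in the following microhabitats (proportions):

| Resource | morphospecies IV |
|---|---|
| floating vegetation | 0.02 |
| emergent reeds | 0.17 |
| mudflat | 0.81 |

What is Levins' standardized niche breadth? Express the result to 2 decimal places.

Σpᵢ² = 0.02² + 0.17² + 0.81² = 0.0004 + 0.0289 + 0.6561 = 0.6854
B = 1 / 0.6854 = 1.4590
Bₛ = (B − 1)/(n − 1) = (1.4590 − 1)/(3 − 1) = 0.4590/2 = 0.2295

0.23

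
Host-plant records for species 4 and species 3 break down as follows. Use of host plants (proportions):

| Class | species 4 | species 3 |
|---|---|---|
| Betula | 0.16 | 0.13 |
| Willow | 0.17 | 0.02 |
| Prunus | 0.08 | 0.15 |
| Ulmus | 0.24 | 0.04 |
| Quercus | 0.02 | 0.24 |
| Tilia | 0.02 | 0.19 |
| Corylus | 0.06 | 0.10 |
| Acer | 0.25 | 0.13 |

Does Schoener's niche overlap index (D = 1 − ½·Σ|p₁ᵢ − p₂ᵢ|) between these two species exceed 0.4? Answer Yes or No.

Yes

Σ|p₁ᵢ − p₂ᵢ| = 0.03 + 0.15 + 0.07 + 0.20 + 0.22 + 0.17 + 0.04 + 0.12 = 1.00
D = 1 − ½ × 1.00 = 1 − 0.500 = 0.5000
D = 0.5000 > 0.4 → Yes.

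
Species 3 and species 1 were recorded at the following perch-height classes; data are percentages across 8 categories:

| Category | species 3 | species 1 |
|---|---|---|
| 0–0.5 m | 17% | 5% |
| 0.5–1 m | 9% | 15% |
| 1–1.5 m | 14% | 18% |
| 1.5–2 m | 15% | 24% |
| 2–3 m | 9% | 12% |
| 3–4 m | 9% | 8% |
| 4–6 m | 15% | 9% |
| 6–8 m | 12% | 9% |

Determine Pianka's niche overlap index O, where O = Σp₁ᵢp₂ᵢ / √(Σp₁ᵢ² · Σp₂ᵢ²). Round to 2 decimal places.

0.89

Convert percentages to proportions (divide by 100).
Σ p₁ᵢp₂ᵢ = 0.0085 + 0.0135 + 0.0252 + 0.0360 + 0.0108 + 0.0072 + 0.0135 + 0.0108 = 0.1255
Σp_1ᵢ² = 0.17² + 0.09² + 0.14² + 0.15² + 0.09² + 0.09² + 0.15² + 0.12² = 0.0289 + 0.0081 + 0.0196 + 0.0225 + 0.0081 + 0.0081 + 0.0225 + 0.0144 = 0.1322
Σp_2ᵢ² = 0.05² + 0.15² + 0.18² + 0.24² + 0.12² + 0.08² + 0.09² + 0.09² = 0.0025 + 0.0225 + 0.0324 + 0.0576 + 0.0144 + 0.0064 + 0.0081 + 0.0081 = 0.1520
O = 0.1255 / √(0.1322 × 0.1520) = 0.1255 / 0.14175 = 0.8854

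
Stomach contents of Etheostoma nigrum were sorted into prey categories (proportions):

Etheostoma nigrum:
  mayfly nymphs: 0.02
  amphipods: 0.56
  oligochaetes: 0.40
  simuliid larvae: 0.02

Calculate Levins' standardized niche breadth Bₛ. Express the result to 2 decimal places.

0.37

Σpᵢ² = 0.02² + 0.56² + 0.40² + 0.02² = 0.0004 + 0.3136 + 0.1600 + 0.0004 = 0.4744
B = 1 / 0.4744 = 2.1079
Bₛ = (B − 1)/(n − 1) = (2.1079 − 1)/(4 − 1) = 1.1079/3 = 0.3693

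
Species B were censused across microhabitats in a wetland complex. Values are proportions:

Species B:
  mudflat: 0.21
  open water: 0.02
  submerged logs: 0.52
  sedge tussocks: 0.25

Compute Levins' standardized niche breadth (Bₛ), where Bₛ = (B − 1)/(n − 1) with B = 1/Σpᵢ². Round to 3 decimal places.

0.550

Σpᵢ² = 0.21² + 0.02² + 0.52² + 0.25² = 0.0441 + 0.0004 + 0.2704 + 0.0625 = 0.3774
B = 1 / 0.3774 = 2.64971
Bₛ = (B − 1)/(n − 1) = (2.64971 − 1)/(4 − 1) = 1.64971/3 = 0.54990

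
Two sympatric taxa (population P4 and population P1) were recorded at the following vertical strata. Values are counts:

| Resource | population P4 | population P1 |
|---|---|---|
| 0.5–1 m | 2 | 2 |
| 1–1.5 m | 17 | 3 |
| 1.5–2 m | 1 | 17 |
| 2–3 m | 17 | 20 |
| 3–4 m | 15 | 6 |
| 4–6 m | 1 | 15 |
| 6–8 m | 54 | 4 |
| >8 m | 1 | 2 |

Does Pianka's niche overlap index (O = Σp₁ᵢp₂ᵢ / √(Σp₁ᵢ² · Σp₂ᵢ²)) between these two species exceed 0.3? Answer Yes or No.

Proportions for population P4 (n=108): 2/108=0.0185, 17/108=0.1574, 1/108=0.0093, 17/108=0.1574, 15/108=0.1389, 1/108=0.0093, 54/108=0.5000, 1/108=0.0093
Proportions for population P1 (n=69): 2/69=0.0290, 3/69=0.0435, 17/69=0.2464, 20/69=0.2899, 6/69=0.0870, 15/69=0.2174, 4/69=0.0580, 2/69=0.0290
Σ p₁ᵢp₂ᵢ = 0.000537 + 0.006847 + 0.002292 + 0.045630 + 0.012084 + 0.002022 + 0.029000 + 0.000270 = 0.098682
Σp_1ᵢ² = 0.0185² + 0.1574² + 0.0093² + 0.1574² + 0.1389² + 0.0093² + 0.5000² + 0.0093² = 0.000342 + 0.024775 + 0.000086 + 0.024775 + 0.019293 + 0.000086 + 0.250000 + 0.000086 = 0.319443
Σp_2ᵢ² = 0.0290² + 0.0435² + 0.2464² + 0.2899² + 0.0870² + 0.2174² + 0.0580² + 0.0290² = 0.000841 + 0.001892 + 0.060713 + 0.084042 + 0.007569 + 0.047263 + 0.003364 + 0.000841 = 0.206525
O = 0.098682 / √(0.319443 × 0.206525) = 0.098682 / 0.2568520 = 0.3842
O = 0.3842 > 0.3 → Yes.

Yes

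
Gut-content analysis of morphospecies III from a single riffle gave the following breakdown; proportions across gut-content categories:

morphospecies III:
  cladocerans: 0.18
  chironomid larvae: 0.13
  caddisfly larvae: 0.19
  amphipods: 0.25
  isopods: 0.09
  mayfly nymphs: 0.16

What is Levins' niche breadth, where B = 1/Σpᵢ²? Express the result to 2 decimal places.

Σpᵢ² = 0.18² + 0.13² + 0.19² + 0.25² + 0.09² + 0.16² = 0.0324 + 0.0169 + 0.0361 + 0.0625 + 0.0081 + 0.0256 = 0.1816
B = 1 / 0.1816 = 5.5066

5.51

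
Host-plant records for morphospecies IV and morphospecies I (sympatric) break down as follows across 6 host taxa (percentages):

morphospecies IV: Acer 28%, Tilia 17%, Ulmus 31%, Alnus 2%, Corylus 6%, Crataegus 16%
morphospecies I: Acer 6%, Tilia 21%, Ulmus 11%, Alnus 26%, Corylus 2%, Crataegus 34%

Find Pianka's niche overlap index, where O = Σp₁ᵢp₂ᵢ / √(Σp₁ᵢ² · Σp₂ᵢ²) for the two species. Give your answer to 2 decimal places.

Convert percentages to proportions (divide by 100).
Σ p₁ᵢp₂ᵢ = 0.0168 + 0.0357 + 0.0341 + 0.0052 + 0.0012 + 0.0544 = 0.1474
Σp_1ᵢ² = 0.28² + 0.17² + 0.31² + 0.02² + 0.06² + 0.16² = 0.0784 + 0.0289 + 0.0961 + 0.0004 + 0.0036 + 0.0256 = 0.2330
Σp_2ᵢ² = 0.06² + 0.21² + 0.11² + 0.26² + 0.02² + 0.34² = 0.0036 + 0.0441 + 0.0121 + 0.0676 + 0.0004 + 0.1156 = 0.2434
O = 0.1474 / √(0.2330 × 0.2434) = 0.1474 / 0.23814 = 0.6190

0.62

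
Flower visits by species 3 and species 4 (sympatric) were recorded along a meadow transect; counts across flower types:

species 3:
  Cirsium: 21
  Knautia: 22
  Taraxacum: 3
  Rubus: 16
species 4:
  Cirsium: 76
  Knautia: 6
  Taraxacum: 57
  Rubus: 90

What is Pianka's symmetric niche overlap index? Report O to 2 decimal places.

0.74

Proportions for species 3 (n=62): 21/62=0.3387, 22/62=0.3548, 3/62=0.0484, 16/62=0.2581
Proportions for species 4 (n=229): 76/229=0.3319, 6/229=0.0262, 57/229=0.2489, 90/229=0.3930
Σ p₁ᵢp₂ᵢ = 0.112415 + 0.009296 + 0.012047 + 0.101433 = 0.235191
Σp_1ᵢ² = 0.3387² + 0.3548² + 0.0484² + 0.2581² = 0.114718 + 0.125883 + 0.002343 + 0.066616 = 0.309560
Σp_2ᵢ² = 0.3319² + 0.0262² + 0.2489² + 0.3930² = 0.110158 + 0.000686 + 0.061951 + 0.154449 = 0.327244
O = 0.235191 / √(0.309560 × 0.327244) = 0.235191 / 0.3182792 = 0.7389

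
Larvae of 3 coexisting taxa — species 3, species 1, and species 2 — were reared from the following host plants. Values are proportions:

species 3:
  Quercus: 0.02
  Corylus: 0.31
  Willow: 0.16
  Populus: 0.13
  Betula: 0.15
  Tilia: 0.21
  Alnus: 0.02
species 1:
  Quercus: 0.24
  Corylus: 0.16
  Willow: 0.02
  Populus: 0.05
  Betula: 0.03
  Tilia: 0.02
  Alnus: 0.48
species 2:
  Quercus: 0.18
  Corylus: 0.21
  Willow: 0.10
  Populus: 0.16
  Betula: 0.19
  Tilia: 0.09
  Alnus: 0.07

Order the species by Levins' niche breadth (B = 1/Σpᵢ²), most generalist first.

species 2 > species 3 > species 1

Σp_3ᵢ² = 0.02² + 0.31² + 0.16² + 0.13² + 0.15² + 0.21² + 0.02² = 0.0004 + 0.0961 + 0.0256 + 0.0169 + 0.0225 + 0.0441 + 0.0004 = 0.2060
B_3 = 1 / 0.2060 = 4.8544
Σp_1ᵢ² = 0.24² + 0.16² + 0.02² + 0.05² + 0.03² + 0.02² + 0.48² = 0.0576 + 0.0256 + 0.0004 + 0.0025 + 0.0009 + 0.0004 + 0.2304 = 0.3178
B_1 = 1 / 0.3178 = 3.1466
Σp_2ᵢ² = 0.18² + 0.21² + 0.10² + 0.16² + 0.19² + 0.09² + 0.07² = 0.0324 + 0.0441 + 0.0100 + 0.0256 + 0.0361 + 0.0081 + 0.0049 = 0.1612
B_2 = 1 / 0.1612 = 6.2035
Ranking by B (broadest → narrowest): species 2 (6.20) > species 3 (4.85) > species 1 (3.15)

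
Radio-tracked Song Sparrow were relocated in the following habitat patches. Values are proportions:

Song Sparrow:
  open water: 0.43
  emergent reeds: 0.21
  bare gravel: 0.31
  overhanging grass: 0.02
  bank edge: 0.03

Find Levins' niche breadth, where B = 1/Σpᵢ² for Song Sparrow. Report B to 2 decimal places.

Σpᵢ² = 0.43² + 0.21² + 0.31² + 0.02² + 0.03² = 0.1849 + 0.0441 + 0.0961 + 0.0004 + 0.0009 = 0.3264
B = 1 / 0.3264 = 3.0637

3.06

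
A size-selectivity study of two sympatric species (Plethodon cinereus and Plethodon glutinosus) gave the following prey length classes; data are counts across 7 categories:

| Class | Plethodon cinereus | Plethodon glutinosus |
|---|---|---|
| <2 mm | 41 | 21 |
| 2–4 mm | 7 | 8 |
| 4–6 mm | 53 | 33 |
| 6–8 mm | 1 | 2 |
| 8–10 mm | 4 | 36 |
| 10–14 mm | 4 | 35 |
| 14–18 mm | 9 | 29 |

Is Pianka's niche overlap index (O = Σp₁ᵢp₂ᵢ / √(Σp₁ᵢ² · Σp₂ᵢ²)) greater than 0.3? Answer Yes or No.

Yes

Proportions for Plethodon cinereus (n=119): 41/119=0.3445, 7/119=0.0588, 53/119=0.4454, 1/119=0.0084, 4/119=0.0336, 4/119=0.0336, 9/119=0.0756
Proportions for Plethodon glutinosus (n=164): 21/164=0.1280, 8/164=0.0488, 33/164=0.2012, 2/164=0.0122, 36/164=0.2195, 35/164=0.2134, 29/164=0.1768
Σ p₁ᵢp₂ᵢ = 0.044096 + 0.002869 + 0.089614 + 0.000102 + 0.007375 + 0.007170 + 0.013366 = 0.164592
Σp_1ᵢ² = 0.3445² + 0.0588² + 0.4454² + 0.0084² + 0.0336² + 0.0336² + 0.0756² = 0.118680 + 0.003457 + 0.198381 + 0.000071 + 0.001129 + 0.001129 + 0.005715 = 0.328562
Σp_2ᵢ² = 0.1280² + 0.0488² + 0.2012² + 0.0122² + 0.2195² + 0.2134² + 0.1768² = 0.016384 + 0.002381 + 0.040481 + 0.000149 + 0.048180 + 0.045540 + 0.031258 = 0.184373
O = 0.164592 / √(0.328562 × 0.184373) = 0.164592 / 0.2461259 = 0.6687
O = 0.6687 > 0.3 → Yes.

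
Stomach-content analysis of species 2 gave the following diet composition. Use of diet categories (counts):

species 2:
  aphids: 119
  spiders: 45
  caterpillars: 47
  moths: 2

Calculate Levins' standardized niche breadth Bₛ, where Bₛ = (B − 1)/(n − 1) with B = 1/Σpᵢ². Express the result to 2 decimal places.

0.49

Proportions for species 2 (n=213): 119/213=0.5587, 45/213=0.2113, 47/213=0.2207, 2/213=0.0094
Σpᵢ² = 0.5587² + 0.2113² + 0.2207² + 0.0094² = 0.312146 + 0.044648 + 0.048708 + 0.000088 = 0.405590
B = 1 / 0.405590 = 2.4655
Bₛ = (B − 1)/(n − 1) = (2.4655 − 1)/(4 − 1) = 1.4655/3 = 0.4885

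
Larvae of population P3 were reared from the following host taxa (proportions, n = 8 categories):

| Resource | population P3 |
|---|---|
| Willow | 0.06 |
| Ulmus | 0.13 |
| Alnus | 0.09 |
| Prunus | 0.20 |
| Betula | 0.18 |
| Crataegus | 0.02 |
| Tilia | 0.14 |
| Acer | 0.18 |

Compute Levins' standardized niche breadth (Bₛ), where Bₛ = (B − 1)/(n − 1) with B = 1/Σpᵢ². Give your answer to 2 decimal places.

0.79

Σpᵢ² = 0.06² + 0.13² + 0.09² + 0.20² + 0.18² + 0.02² + 0.14² + 0.18² = 0.0036 + 0.0169 + 0.0081 + 0.0400 + 0.0324 + 0.0004 + 0.0196 + 0.0324 = 0.1534
B = 1 / 0.1534 = 6.5189
Bₛ = (B − 1)/(n − 1) = (6.5189 − 1)/(8 − 1) = 5.5189/7 = 0.7884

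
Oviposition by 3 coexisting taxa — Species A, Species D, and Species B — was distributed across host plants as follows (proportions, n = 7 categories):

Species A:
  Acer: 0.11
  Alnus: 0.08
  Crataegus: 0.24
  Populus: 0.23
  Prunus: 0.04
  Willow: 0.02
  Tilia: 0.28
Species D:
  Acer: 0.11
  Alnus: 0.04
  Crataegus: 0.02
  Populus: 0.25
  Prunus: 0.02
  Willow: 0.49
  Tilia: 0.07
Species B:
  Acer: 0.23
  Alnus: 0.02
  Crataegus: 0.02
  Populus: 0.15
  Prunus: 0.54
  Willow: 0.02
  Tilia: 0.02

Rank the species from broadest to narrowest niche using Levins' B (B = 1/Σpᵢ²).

Species A > Species D > Species B

Σp_Aᵢ² = 0.11² + 0.08² + 0.24² + 0.23² + 0.04² + 0.02² + 0.28² = 0.0121 + 0.0064 + 0.0576 + 0.0529 + 0.0016 + 0.0004 + 0.0784 = 0.2094
B_A = 1 / 0.2094 = 4.7755
Σp_Dᵢ² = 0.11² + 0.04² + 0.02² + 0.25² + 0.02² + 0.49² + 0.07² = 0.0121 + 0.0016 + 0.0004 + 0.0625 + 0.0004 + 0.2401 + 0.0049 = 0.3220
B_D = 1 / 0.3220 = 3.1056
Σp_Bᵢ² = 0.23² + 0.02² + 0.02² + 0.15² + 0.54² + 0.02² + 0.02² = 0.0529 + 0.0004 + 0.0004 + 0.0225 + 0.2916 + 0.0004 + 0.0004 = 0.3686
B_B = 1 / 0.3686 = 2.7130
Ranking by B (broadest → narrowest): Species A (4.78) > Species D (3.11) > Species B (2.71)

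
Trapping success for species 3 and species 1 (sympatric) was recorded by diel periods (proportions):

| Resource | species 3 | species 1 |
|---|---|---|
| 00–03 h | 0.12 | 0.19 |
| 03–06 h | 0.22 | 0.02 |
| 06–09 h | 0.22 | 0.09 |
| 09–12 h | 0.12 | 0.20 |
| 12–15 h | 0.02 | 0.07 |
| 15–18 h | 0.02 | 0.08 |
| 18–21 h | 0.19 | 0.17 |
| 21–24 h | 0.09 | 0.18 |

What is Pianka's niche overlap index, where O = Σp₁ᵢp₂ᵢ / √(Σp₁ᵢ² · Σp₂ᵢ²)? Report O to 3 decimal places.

0.748

Σ p₁ᵢp₂ᵢ = 0.0228 + 0.0044 + 0.0198 + 0.0240 + 0.0014 + 0.0016 + 0.0323 + 0.0162 = 0.1225
Σp_1ᵢ² = 0.12² + 0.22² + 0.22² + 0.12² + 0.02² + 0.02² + 0.19² + 0.09² = 0.0144 + 0.0484 + 0.0484 + 0.0144 + 0.0004 + 0.0004 + 0.0361 + 0.0081 = 0.1706
Σp_2ᵢ² = 0.19² + 0.02² + 0.09² + 0.20² + 0.07² + 0.08² + 0.17² + 0.18² = 0.0361 + 0.0004 + 0.0081 + 0.0400 + 0.0049 + 0.0064 + 0.0289 + 0.0324 = 0.1572
O = 0.1225 / √(0.1706 × 0.1572) = 0.1225 / 0.163763 = 0.74803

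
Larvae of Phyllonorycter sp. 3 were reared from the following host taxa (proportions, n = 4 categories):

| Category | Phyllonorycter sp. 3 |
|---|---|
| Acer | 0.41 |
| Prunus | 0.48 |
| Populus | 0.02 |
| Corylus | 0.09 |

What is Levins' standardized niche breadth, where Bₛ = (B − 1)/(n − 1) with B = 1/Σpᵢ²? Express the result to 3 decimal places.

0.486

Σpᵢ² = 0.41² + 0.48² + 0.02² + 0.09² = 0.1681 + 0.2304 + 0.0004 + 0.0081 = 0.4070
B = 1 / 0.4070 = 2.45700
Bₛ = (B − 1)/(n − 1) = (2.45700 − 1)/(4 − 1) = 1.45700/3 = 0.48567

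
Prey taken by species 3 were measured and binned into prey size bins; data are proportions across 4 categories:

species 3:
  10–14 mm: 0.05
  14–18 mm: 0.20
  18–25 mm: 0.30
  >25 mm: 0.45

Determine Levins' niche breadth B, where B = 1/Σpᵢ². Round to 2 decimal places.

2.99

Σpᵢ² = 0.05² + 0.20² + 0.30² + 0.45² = 0.0025 + 0.0400 + 0.0900 + 0.2025 = 0.3350
B = 1 / 0.3350 = 2.9851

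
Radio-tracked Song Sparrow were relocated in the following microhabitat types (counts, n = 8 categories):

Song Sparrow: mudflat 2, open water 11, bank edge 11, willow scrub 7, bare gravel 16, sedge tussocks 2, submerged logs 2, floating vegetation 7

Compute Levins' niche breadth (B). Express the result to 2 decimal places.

5.53

Proportions for Song Sparrow (n=58): 2/58=0.0345, 11/58=0.1897, 11/58=0.1897, 7/58=0.1207, 16/58=0.2759, 2/58=0.0345, 2/58=0.0345, 7/58=0.1207
Σpᵢ² = 0.0345² + 0.1897² + 0.1897² + 0.1207² + 0.2759² + 0.0345² + 0.0345² + 0.1207² = 0.001190 + 0.035986 + 0.035986 + 0.014568 + 0.076121 + 0.001190 + 0.001190 + 0.014568 = 0.180799
B = 1 / 0.180799 = 5.5310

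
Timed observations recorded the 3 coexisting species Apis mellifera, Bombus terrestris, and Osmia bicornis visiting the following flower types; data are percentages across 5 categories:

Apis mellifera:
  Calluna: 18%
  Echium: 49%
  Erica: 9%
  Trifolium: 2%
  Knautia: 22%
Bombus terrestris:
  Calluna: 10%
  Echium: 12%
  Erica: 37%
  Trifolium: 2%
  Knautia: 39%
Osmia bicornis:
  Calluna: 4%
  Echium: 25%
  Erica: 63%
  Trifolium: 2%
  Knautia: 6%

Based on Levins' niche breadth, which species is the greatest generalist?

Convert percentages to proportions (divide by 100).
Σp_mellᵢ² = 0.18² + 0.49² + 0.09² + 0.02² + 0.22² = 0.0324 + 0.2401 + 0.0081 + 0.0004 + 0.0484 = 0.3294
B_mell = 1 / 0.3294 = 3.0358
Σp_terrᵢ² = 0.10² + 0.12² + 0.37² + 0.02² + 0.39² = 0.0100 + 0.0144 + 0.1369 + 0.0004 + 0.1521 = 0.3138
B_terr = 1 / 0.3138 = 3.1867
Σp_bicoᵢ² = 0.04² + 0.25² + 0.63² + 0.02² + 0.06² = 0.0016 + 0.0625 + 0.3969 + 0.0004 + 0.0036 = 0.4650
B_bico = 1 / 0.4650 = 2.1505
Highest B → broadest niche (most generalist): Bombus terrestris (B = 3.19).

Bombus terrestris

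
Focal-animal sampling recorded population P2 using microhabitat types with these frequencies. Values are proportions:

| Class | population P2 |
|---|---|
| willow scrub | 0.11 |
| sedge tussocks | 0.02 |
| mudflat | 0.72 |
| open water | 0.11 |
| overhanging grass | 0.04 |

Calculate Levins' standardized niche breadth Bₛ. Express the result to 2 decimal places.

0.21

Σpᵢ² = 0.11² + 0.02² + 0.72² + 0.11² + 0.04² = 0.0121 + 0.0004 + 0.5184 + 0.0121 + 0.0016 = 0.5446
B = 1 / 0.5446 = 1.8362
Bₛ = (B − 1)/(n − 1) = (1.8362 − 1)/(5 − 1) = 0.8362/4 = 0.2091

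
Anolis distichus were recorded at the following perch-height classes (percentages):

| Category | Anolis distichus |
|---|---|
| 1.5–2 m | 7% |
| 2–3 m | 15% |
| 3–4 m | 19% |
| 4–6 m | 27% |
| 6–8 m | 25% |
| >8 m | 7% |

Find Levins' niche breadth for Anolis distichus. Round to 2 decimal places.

Convert percentages to proportions (divide by 100).
Σpᵢ² = 0.07² + 0.15² + 0.19² + 0.27² + 0.25² + 0.07² = 0.0049 + 0.0225 + 0.0361 + 0.0729 + 0.0625 + 0.0049 = 0.2038
B = 1 / 0.2038 = 4.9068

4.91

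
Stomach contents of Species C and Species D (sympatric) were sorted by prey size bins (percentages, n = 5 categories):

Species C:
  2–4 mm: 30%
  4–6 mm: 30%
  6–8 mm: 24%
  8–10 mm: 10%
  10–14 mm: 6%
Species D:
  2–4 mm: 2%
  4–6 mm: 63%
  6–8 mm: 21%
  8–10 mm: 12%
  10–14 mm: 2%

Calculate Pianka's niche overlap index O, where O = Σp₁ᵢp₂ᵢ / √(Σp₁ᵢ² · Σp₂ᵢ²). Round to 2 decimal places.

0.76

Convert percentages to proportions (divide by 100).
Σ p₁ᵢp₂ᵢ = 0.0060 + 0.1890 + 0.0504 + 0.0120 + 0.0012 = 0.2586
Σp_1ᵢ² = 0.30² + 0.30² + 0.24² + 0.10² + 0.06² = 0.0900 + 0.0900 + 0.0576 + 0.0100 + 0.0036 = 0.2512
Σp_2ᵢ² = 0.02² + 0.63² + 0.21² + 0.12² + 0.02² = 0.0004 + 0.3969 + 0.0441 + 0.0144 + 0.0004 = 0.4562
O = 0.2586 / √(0.2512 × 0.4562) = 0.2586 / 0.33852 = 0.7639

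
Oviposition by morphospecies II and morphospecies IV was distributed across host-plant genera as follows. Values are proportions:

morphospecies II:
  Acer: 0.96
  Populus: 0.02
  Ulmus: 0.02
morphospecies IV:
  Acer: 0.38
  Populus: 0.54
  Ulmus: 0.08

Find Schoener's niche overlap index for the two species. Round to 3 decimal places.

Σ|p₁ᵢ − p₂ᵢ| = 0.58 + 0.52 + 0.06 = 1.16
D = 1 − ½ × 1.16 = 1 − 0.580 = 0.42000

0.420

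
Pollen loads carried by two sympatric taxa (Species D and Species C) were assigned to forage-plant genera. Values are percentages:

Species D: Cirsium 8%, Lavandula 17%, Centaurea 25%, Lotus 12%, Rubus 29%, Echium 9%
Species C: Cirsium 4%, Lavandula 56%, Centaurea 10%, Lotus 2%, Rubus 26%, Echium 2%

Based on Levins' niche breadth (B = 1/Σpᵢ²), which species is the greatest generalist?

Species D

Convert percentages to proportions (divide by 100).
Σp_Dᵢ² = 0.08² + 0.17² + 0.25² + 0.12² + 0.29² + 0.09² = 0.0064 + 0.0289 + 0.0625 + 0.0144 + 0.0841 + 0.0081 = 0.2044
B_D = 1 / 0.2044 = 4.8924
Σp_Cᵢ² = 0.04² + 0.56² + 0.10² + 0.02² + 0.26² + 0.02² = 0.0016 + 0.3136 + 0.0100 + 0.0004 + 0.0676 + 0.0004 = 0.3936
B_C = 1 / 0.3936 = 2.5407
Highest B → broadest niche (most generalist): Species D (B = 4.89).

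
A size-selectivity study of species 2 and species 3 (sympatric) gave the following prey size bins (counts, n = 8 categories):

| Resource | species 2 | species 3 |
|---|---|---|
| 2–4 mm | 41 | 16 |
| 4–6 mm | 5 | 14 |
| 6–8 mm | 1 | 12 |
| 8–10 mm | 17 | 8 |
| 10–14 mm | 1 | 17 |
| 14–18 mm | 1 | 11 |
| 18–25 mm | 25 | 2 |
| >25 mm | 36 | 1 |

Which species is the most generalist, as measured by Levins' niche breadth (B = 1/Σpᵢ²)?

Proportions for species 2 (n=127): 41/127=0.3228, 5/127=0.0394, 1/127=0.0079, 17/127=0.1339, 1/127=0.0079, 1/127=0.0079, 25/127=0.1969, 36/127=0.2835
Proportions for species 3 (n=81): 16/81=0.1975, 14/81=0.1728, 12/81=0.1481, 8/81=0.0988, 17/81=0.2099, 11/81=0.1358, 2/81=0.0247, 1/81=0.0123
Σp_2ᵢ² = 0.3228² + 0.0394² + 0.0079² + 0.1339² + 0.0079² + 0.0079² + 0.1969² + 0.2835² = 0.104200 + 0.001552 + 0.000062 + 0.017929 + 0.000062 + 0.000062 + 0.038770 + 0.080372 = 0.243009
B_2 = 1 / 0.243009 = 4.1151
Σp_3ᵢ² = 0.1975² + 0.1728² + 0.1481² + 0.0988² + 0.2099² + 0.1358² + 0.0247² + 0.0123² = 0.039006 + 0.029860 + 0.021934 + 0.009761 + 0.044058 + 0.018442 + 0.000610 + 0.000151 = 0.163822
B_3 = 1 / 0.163822 = 6.1042
Highest B → broadest niche (most generalist): species 3 (B = 6.10).

species 3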